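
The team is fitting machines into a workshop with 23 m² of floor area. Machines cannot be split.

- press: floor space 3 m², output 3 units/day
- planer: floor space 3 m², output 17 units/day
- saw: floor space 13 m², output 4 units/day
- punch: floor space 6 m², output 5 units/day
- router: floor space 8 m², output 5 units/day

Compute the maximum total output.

Allowing fractional choices, the relaxed optimum would be about 30.9, but machines are indivisible.
press + planer + punch + router: floor space 3 + 3 + 6 + 8 = 20 ≤ 23, output 3 + 17 + 5 + 5 = 30.
planer + punch + router: floor space 3 + 6 + 8 = 17 ≤ 23, output 17 + 5 + 5 = 27.
Best is press, planer, punch, and router with total output 30.

30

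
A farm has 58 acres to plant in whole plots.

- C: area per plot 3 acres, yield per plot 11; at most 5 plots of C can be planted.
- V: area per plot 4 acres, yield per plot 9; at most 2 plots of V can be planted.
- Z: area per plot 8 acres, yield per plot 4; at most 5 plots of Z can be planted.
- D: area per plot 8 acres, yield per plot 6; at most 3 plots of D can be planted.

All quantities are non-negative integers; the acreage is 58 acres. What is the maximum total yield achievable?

Take 5×C, 2×V, 1×Z, and 3×D: area 55 ≤ 58, yield 5·11 + 2·9 + 1·4 + 3·6 = 95.
C has the best ratio (11/3) and is taken to its limit of 5; remaining capacity is filled optimally with the others.

95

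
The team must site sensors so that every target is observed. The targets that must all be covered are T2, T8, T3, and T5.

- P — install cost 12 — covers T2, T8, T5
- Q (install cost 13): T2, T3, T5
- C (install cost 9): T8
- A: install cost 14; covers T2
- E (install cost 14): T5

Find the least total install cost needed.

The greedy cost-per-new-target heuristic would pick P and Q for 25, but a cheaper cover exists.
Choose Q and C: together they cover T2, T8, T3, T5 — every target.
Total install cost: 13 + 9 = 22.
No cover costs less than 22.

22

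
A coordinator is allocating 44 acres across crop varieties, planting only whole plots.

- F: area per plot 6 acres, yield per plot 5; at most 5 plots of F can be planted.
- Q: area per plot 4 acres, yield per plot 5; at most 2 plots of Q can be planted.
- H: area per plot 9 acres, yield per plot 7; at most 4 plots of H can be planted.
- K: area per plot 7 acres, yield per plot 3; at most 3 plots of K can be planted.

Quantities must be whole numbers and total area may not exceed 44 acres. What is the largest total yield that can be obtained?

39

This is a bounded integer knapsack.
3×F, 2×Q, and 2×H: area 44 ≤ 44, yield 3·5 + 2·5 + 2·7 = 39.
2×Q and 4×H: area 44 ≤ 44, yield 2·5 + 4·7 = 38.
Best is 39.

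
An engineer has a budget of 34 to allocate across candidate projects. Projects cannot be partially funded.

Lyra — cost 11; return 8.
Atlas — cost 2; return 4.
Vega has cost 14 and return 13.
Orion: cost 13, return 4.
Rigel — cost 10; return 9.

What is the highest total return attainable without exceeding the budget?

26

Atlas + Vega + Rigel: cost 2 + 14 + 10 = 26 ≤ 34, return 4 + 13 + 9 = 26.
Lyra + Atlas + Vega: cost 11 + 2 + 14 = 27 ≤ 34, return 8 + 4 + 13 = 25.
Best is Atlas, Vega, and Rigel with total return 26.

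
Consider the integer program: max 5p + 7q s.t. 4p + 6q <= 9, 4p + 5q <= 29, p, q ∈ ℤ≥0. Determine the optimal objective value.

10

The continuous relaxation peaks at (2.25, 0) with value 11.25; rounding to a feasible lattice point costs some objective.
(p,q)=(2,0): 4·2+6·0=8≤9, 4·2+5·0=8≤29, objective 10.
(p,q)=(1,0): 4·1+6·0=4≤9, 4·1+5·0=4≤29, objective 5.
No feasible integer point exceeds 10.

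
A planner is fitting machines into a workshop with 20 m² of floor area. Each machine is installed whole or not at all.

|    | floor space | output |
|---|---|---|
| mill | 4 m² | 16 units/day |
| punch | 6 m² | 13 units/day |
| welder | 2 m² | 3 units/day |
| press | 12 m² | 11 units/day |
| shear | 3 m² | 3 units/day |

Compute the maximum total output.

35

This is a 0-1 knapsack instance.
Allowing fractional choices, the relaxed optimum would be about 39.6, but machines are indivisible.
mill + punch + welder + shear: floor space 4 + 6 + 2 + 3 = 15 ≤ 20, output 16 + 13 + 3 + 3 = 35.
mill + punch + shear: floor space 4 + 6 + 3 = 13 ≤ 20, output 16 + 13 + 3 = 32.
mill + punch + welder: floor space 4 + 6 + 2 = 12 ≤ 20, output 16 + 13 + 3 = 32.
Best is mill, punch, welder, and shear with total output 35.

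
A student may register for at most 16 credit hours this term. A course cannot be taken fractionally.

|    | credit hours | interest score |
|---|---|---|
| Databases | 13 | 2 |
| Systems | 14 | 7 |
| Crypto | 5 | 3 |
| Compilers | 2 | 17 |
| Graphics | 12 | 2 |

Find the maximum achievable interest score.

24

Allowing fractional choices, the relaxed optimum would be about 24.5, but courses are indivisible.
Crypto + Compilers: credit hours 5 + 2 = 7 ≤ 16, interest score 3 + 17 = 20.
Systems + Compilers: credit hours 14 + 2 = 16 ≤ 16, interest score 7 + 17 = 24.
Best is Systems and Compilers with total interest score 24.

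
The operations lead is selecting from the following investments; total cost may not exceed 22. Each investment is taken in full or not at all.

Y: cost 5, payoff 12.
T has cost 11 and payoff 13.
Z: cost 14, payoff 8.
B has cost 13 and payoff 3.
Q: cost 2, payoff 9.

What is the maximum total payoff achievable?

34

Allowing fractional choices, the relaxed optimum would be about 36.3, but investments are indivisible.
Y + Z + Q: cost 5 + 14 + 2 = 21 ≤ 22, payoff 12 + 8 + 9 = 29.
Y + T + Q: cost 5 + 11 + 2 = 18 ≤ 22, payoff 12 + 13 + 9 = 34.
Best is Y, T, and Q with total payoff 34.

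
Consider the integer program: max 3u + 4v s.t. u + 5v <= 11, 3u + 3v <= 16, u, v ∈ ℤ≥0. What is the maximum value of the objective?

16

(u,v)=(4,1): 1·4+5·1=9≤11, 3·4+3·1=15≤16, objective 16.
(u,v)=(5,0): 1·5+5·0=5≤11, 3·5+3·0=15≤16, objective 15.
Maximum is 16 at (u,v)=(4,1).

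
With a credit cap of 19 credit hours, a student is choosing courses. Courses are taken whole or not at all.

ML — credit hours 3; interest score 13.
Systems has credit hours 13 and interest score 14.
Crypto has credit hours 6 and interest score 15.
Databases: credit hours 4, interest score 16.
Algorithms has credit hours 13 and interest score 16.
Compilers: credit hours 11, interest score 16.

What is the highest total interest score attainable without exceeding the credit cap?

45

ML + Crypto + Databases: credit hours 3 + 6 + 4 = 13 ≤ 19, interest score 13 + 15 + 16 = 44.
ML + Databases + Compilers: credit hours 3 + 4 + 11 = 18 ≤ 19, interest score 13 + 16 + 16 = 45.
Best is ML, Databases, and Compilers with total interest score 45.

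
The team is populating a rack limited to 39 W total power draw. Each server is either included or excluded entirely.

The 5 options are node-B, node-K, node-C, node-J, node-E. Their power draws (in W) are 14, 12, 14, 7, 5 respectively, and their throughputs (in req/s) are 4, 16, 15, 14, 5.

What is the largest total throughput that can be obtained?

50

This is an integer program with binary decision variables.
Allowing fractional choices, the relaxed optimum would be about 50.3, but servers are indivisible.
node-K + node-C + node-J: power draw 12 + 14 + 7 = 33 ≤ 39, throughput 16 + 15 + 14 = 45.
node-B + node-K + node-J + node-E: power draw 14 + 12 + 7 + 5 = 38 ≤ 39, throughput 4 + 16 + 14 + 5 = 39.
node-K + node-C + node-J + node-E: power draw 12 + 14 + 7 + 5 = 38 ≤ 39, throughput 16 + 15 + 14 + 5 = 50.
Best is node-K, node-C, node-J, and node-E with total throughput 50.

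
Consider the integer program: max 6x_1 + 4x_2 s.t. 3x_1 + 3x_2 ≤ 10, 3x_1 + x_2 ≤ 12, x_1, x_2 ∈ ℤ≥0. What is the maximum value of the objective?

(x_1,x_2)=(3,0): 3·3+3·0=9≤10, 3·3+1·0=9≤12, objective 18.
(x_1,x_2)=(2,1): 3·2+3·1=9≤10, 3·2+1·1=7≤12, objective 16.
(x_1,x_2)=(2,0): 3·2+3·0=6≤10, 3·2+1·0=6≤12, objective 12.
Maximum is 18 at (x_1,x_2)=(3,0).

18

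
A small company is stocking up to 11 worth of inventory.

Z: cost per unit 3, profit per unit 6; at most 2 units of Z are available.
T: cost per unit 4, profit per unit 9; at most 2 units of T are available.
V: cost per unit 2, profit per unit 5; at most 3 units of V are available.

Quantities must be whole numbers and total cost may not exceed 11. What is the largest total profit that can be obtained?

25

This is a bounded integer knapsack.
V has the best ratio (5/2); taking only V gives at most 3×5 = 15 (stopped by the supply cap of 3).
Mixing does better — 1×Z, 1×T, and 2×V: cost 11 ≤ 11, profit 1·6 + 1·9 + 2·5 = 25.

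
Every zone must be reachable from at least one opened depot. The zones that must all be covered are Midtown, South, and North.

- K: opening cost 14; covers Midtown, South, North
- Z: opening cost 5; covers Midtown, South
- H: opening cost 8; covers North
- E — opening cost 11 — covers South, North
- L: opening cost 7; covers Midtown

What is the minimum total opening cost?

13

Choose Z and H: together they cover Midtown, South, North — every zone.
Total opening cost: 5 + 8 = 13.
No cover costs less than 13.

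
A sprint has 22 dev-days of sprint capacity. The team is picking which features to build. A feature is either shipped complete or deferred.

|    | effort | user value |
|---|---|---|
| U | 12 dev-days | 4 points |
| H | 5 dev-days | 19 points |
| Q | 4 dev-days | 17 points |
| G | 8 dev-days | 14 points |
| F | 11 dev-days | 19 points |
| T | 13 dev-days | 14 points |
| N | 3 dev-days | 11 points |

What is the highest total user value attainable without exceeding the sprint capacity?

Allowing fractional choices, the relaxed optimum would be about 64.5, but features are indivisible.
H + Q + G + N: effort 5 + 4 + 8 + 3 = 20 ≤ 22, user value 19 + 17 + 14 + 11 = 61.
H + Q + F: effort 5 + 4 + 11 = 20 ≤ 22, user value 19 + 17 + 19 = 55.
H + Q + G: effort 5 + 4 + 8 = 17 ≤ 22, user value 19 + 17 + 14 = 50.
Best is H, Q, G, and N with total user value 61.

61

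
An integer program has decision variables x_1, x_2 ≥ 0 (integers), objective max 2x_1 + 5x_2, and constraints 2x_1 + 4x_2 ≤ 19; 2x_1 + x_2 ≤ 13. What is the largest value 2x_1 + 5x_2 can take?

(x_1,x_2)=(1,4) is feasible, giving 22.
(x_1,x_2)=(0,4) is feasible, giving 20.
(x_1,x_2)=(2,3) is feasible, giving 19.
No feasible integer point exceeds 22.

22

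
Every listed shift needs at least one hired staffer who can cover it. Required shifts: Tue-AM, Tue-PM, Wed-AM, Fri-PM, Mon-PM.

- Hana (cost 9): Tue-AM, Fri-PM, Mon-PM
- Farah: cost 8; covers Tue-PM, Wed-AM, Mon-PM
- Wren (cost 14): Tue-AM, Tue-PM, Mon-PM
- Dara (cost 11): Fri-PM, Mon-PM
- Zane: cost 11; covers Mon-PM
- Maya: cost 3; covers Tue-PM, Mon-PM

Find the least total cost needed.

17

Choose Hana and Farah: together they cover Tue-AM, Tue-PM, Wed-AM, Fri-PM, Mon-PM — every shift.
Total cost: 9 + 8 = 17.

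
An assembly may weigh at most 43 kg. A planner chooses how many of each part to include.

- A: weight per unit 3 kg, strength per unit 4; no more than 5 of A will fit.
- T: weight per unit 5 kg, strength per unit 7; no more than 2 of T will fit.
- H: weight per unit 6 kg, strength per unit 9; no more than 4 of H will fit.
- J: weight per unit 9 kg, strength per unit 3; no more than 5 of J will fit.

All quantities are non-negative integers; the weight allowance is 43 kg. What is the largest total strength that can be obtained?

3×A, 2×T, and 4×H: weight 43 ≤ 43, strength 3·4 + 2·7 + 4·9 = 62.
5×A, 2×T, and 3×H: weight 43 ≤ 43, strength 5·4 + 2·7 + 3·9 = 61.
Best is 62.

62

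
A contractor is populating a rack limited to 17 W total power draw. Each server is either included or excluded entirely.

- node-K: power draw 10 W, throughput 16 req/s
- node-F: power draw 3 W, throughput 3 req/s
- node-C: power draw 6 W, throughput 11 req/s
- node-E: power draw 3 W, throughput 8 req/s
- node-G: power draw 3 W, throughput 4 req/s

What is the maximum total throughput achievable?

Allowing fractional choices, the relaxed optimum would be about 31.8, but servers are indivisible.
node-K + node-E + node-G: power draw 10 + 3 + 3 = 16 ≤ 17, throughput 16 + 8 + 4 = 28.
node-K + node-F + node-E: power draw 10 + 3 + 3 = 16 ≤ 17, throughput 16 + 3 + 8 = 27.
node-K + node-C: power draw 10 + 6 = 16 ≤ 17, throughput 16 + 11 = 27.
Best is node-K, node-E, and node-G with total throughput 28.

28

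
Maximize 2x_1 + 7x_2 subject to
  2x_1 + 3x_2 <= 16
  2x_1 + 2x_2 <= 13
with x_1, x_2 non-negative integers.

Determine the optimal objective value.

The continuous relaxation peaks at (0, 5.33) with value 37.33; rounding to a feasible lattice point costs some objective.
(x_1,x_2)=(0,5): 2·0+3·5=15≤16, 2·0+2·5=10≤13, objective 35.
(x_1,x_2)=(1,4): 2·1+3·4=14≤16, 2·1+2·4=10≤13, objective 30.
No feasible integer point exceeds 35.

35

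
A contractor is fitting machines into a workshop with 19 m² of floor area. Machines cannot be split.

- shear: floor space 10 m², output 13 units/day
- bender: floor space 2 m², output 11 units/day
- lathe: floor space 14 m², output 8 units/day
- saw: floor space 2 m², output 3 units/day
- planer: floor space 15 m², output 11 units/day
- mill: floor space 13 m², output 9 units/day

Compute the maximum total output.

Take shear, bender, and saw: floor space 10 + 2 + 2 = 14 ≤ 19, output 13 + 11 + 3 = 27.
No other feasible combination does better.

27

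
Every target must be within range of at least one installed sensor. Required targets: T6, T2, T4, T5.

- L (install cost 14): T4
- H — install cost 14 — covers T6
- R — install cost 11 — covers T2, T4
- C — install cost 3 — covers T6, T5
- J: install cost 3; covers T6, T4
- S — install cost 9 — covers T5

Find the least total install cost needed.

The greedy cost-per-new-target heuristic would pick C, J, and R for 17, but a cheaper cover exists.
Choose R and C: together they cover T6, T2, T4, T5 — every target.
Total install cost: 11 + 3 = 14.
No cover costs less than 14.

14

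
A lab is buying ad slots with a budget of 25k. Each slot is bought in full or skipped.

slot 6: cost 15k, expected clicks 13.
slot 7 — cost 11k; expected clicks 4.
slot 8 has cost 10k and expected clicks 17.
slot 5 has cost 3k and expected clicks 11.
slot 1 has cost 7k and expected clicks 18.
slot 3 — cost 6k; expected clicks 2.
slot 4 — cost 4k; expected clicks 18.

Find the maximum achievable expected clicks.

64

Treat it as a binary knapsack problem.
Allowing fractional choices, the relaxed optimum would be about 64.9, but ad slots are indivisible.
slot 8 + slot 5 + slot 1 + slot 4: cost 10 + 3 + 7 + 4 = 24 ≤ 25, expected clicks 17 + 11 + 18 + 18 = 64.
slot 8 + slot 1 + slot 4: cost 10 + 7 + 4 = 21 ≤ 25, expected clicks 17 + 18 + 18 = 53.
slot 7 + slot 5 + slot 1 + slot 4: cost 11 + 3 + 7 + 4 = 25 ≤ 25, expected clicks 4 + 11 + 18 + 18 = 51.
Best is slot 8, slot 5, slot 1, and slot 4 with total expected clicks 64.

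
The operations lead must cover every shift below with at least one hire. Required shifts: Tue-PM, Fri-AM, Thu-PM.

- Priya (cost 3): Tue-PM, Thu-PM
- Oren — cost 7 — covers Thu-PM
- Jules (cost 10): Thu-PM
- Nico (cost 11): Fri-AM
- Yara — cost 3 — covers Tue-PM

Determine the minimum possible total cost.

14

Choose Priya and Nico: together they cover Tue-PM, Fri-AM, Thu-PM — every shift.
Total cost: 3 + 11 = 14.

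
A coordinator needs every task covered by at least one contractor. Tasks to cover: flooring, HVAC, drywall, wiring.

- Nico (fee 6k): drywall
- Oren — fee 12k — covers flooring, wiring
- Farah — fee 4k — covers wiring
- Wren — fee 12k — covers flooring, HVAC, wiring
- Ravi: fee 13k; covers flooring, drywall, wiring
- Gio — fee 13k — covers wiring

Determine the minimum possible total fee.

18

The greedy cost-per-new-task heuristic would pick Farah, Nico, and Wren for 22, but a cheaper cover exists.
Choose Nico and Wren: together they cover flooring, HVAC, drywall, wiring — every task.
Total fee: 6 + 12 = 18.
No cover costs less than 18.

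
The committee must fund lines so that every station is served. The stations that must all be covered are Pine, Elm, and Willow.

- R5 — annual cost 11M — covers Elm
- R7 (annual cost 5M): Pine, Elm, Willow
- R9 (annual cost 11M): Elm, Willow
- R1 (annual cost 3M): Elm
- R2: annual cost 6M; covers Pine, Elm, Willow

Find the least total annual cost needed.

R7 alone covers Pine, Elm, Willow — every station.
Total annual cost: 5.
No cover costs less than 5.

5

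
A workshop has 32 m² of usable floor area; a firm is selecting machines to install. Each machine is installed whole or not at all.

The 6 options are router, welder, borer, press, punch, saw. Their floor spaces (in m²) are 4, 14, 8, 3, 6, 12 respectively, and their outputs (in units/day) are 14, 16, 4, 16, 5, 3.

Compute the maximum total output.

Allowing fractional choices, the relaxed optimum would be about 53.5, but machines are indivisible.
router + welder + borer + press: floor space 4 + 14 + 8 + 3 = 29 ≤ 32, output 14 + 16 + 4 + 16 = 50.
router + welder + press: floor space 4 + 14 + 3 = 21 ≤ 32, output 14 + 16 + 16 = 46.
router + welder + press + punch: floor space 4 + 14 + 3 + 6 = 27 ≤ 32, output 14 + 16 + 16 + 5 = 51.
Best is router, welder, press, and punch with total output 51.

51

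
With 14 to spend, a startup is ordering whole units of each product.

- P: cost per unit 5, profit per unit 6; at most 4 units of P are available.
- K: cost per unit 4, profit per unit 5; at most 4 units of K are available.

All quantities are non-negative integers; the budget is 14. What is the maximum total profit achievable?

1×P and 2×K: cost 13 ≤ 14, profit 1·6 + 2·5 = 16.
2×P and 1×K: cost 14 ≤ 14, profit 2·6 + 1·5 = 17.
Best is 17.

17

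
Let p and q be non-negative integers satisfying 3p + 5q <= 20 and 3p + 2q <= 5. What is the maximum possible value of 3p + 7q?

14

Relaxing integrality, the LP optimum is 17.50 at (p,q) = (0, 2.5), which is not an integer point.
(p,q)=(0,2): 3·0+5·2=10≤20, 3·0+2·2=4≤5, objective 14.
(p,q)=(1,1): 3·1+5·1=8≤20, 3·1+2·1=5≤5, objective 10.
(p,q)=(0,1): 3·0+5·1=5≤20, 3·0+2·1=2≤5, objective 7.
No feasible integer point exceeds 14.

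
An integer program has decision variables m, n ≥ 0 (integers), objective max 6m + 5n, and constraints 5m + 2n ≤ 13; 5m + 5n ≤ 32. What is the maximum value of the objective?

30

The continuous relaxation peaks at (0.0667, 6.33) with value 32.07; rounding to a feasible lattice point costs some objective.
(m,n)=(0,6): 5·0+2·6=12≤13, 5·0+5·6=30≤32, objective 30.
(m,n)=(0,5): 5·0+2·5=10≤13, 5·0+5·5=25≤32, objective 25.
No feasible integer point exceeds 30.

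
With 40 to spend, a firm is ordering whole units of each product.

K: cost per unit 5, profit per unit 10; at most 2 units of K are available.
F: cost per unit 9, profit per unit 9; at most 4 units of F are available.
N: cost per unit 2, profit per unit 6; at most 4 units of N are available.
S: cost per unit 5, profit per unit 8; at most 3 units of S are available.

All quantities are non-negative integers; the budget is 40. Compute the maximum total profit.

71

N has the best ratio (6/2); taking only N gives at most 4×6 = 24 (stopped by the supply cap of 4).
Mixing does better — 2×K, 1×F, 3×N, and 3×S: cost 40 ≤ 40, profit 2·10 + 1·9 + 3·6 + 3·8 = 71.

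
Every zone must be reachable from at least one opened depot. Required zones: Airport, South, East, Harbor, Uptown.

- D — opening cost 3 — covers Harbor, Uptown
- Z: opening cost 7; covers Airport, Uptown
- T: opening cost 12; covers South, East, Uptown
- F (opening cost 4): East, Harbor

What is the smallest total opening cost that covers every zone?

22

The greedy cost-per-new-zone heuristic would pick D, F, Z, and T for 26, but a cheaper cover exists.
Choose D, Z, and T: together they cover Airport, South, East, Harbor, Uptown — every zone.
Total opening cost: 3 + 7 + 12 = 22.
No cover costs less than 22.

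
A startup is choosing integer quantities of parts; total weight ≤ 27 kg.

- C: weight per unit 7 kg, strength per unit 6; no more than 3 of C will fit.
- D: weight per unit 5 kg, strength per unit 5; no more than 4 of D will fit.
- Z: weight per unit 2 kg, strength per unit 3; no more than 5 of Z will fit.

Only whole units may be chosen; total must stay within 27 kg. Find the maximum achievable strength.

Z has the best ratio (3/2); taking only Z gives at most 5×3 = 15 (stopped by the supply cap of 5).
Mixing does better — 1×C, 2×D, and 5×Z: weight 27 ≤ 27, strength 1·6 + 2·5 + 5·3 = 31.

31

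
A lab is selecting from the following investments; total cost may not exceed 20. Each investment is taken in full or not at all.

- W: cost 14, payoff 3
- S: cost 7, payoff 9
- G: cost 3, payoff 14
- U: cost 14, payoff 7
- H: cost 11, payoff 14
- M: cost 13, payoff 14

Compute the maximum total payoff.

28

G + H: cost 3 + 11 = 14 ≤ 20, payoff 14 + 14 = 28.
G + M: cost 3 + 13 = 16 ≤ 20, payoff 14 + 14 = 28.
S + G: cost 7 + 3 = 10 ≤ 20, payoff 9 + 14 = 23.
The maximum payoff is 28; one optimal choice is G and H.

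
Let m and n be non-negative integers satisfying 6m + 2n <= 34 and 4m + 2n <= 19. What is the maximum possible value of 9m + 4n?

(m,n)=(4,1): 6·4+2·1=26≤34, 4·4+2·1=18≤19, objective 40.
(m,n)=(4,0): 6·4+2·0=24≤34, 4·4+2·0=16≤19, objective 36.
(m,n)=(3,2): 6·3+2·2=22≤34, 4·3+2·2=16≤19, objective 35.
The best lattice point is (4,1), giving 40.

40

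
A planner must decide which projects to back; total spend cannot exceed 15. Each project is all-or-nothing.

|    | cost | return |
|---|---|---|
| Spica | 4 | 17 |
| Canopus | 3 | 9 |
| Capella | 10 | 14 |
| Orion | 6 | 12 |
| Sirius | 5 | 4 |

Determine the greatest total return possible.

38

Treat it as a binary knapsack problem.
Allowing fractional choices, the relaxed optimum would be about 40.8, but projects are indivisible.
Spica + Orion + Sirius: cost 4 + 6 + 5 = 15 ≤ 15, return 17 + 12 + 4 = 33.
Spica + Capella: cost 4 + 10 = 14 ≤ 15, return 17 + 14 = 31.
Spica + Canopus + Orion: cost 4 + 3 + 6 = 13 ≤ 15, return 17 + 9 + 12 = 38.
Best is Spica, Canopus, and Orion with total return 38.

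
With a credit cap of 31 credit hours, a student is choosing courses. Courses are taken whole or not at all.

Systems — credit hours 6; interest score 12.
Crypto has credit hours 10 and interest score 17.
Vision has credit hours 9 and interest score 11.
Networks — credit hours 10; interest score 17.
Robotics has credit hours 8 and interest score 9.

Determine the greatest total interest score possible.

46

Crypto + Vision + Networks: credit hours 10 + 9 + 10 = 29 ≤ 31, interest score 17 + 11 + 17 = 45.
Systems + Crypto + Networks: credit hours 6 + 10 + 10 = 26 ≤ 31, interest score 12 + 17 + 17 = 46.
Crypto + Networks + Robotics: credit hours 10 + 10 + 8 = 28 ≤ 31, interest score 17 + 17 + 9 = 43.
Best is Systems, Crypto, and Networks with total interest score 46.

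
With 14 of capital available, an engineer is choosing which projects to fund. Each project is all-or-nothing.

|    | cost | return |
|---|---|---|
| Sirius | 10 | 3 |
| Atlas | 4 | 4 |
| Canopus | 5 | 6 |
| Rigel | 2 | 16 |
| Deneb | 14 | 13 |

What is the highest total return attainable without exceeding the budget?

26

Atlas + Canopus + Rigel: cost 4 + 5 + 2 = 11 ≤ 14, return 4 + 6 + 16 = 26.
Atlas + Rigel: cost 4 + 2 = 6 ≤ 14, return 4 + 16 = 20.
Canopus + Rigel: cost 5 + 2 = 7 ≤ 14, return 6 + 16 = 22.
Best is Atlas, Canopus, and Rigel with total return 26.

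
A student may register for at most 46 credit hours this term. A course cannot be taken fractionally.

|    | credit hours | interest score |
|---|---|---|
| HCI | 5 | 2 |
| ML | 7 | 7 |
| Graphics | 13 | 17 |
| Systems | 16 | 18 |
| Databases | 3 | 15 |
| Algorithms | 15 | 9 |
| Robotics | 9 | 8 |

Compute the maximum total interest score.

Treat it as a binary knapsack problem.
Take HCI, Graphics, Systems, Databases, and Robotics: credit hours 5 + 13 + 16 + 3 + 9 = 46 ≤ 46, interest score 2 + 17 + 18 + 15 + 8 = 60.
No other feasible combination does better.

60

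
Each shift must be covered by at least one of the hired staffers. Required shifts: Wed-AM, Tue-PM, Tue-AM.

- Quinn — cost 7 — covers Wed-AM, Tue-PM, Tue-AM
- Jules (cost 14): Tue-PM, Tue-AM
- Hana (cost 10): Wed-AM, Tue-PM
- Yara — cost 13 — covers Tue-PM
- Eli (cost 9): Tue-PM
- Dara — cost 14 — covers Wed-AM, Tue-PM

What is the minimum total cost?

7

Quinn alone covers Wed-AM, Tue-PM, Tue-AM — every shift.
Total cost: 7.
No cover costs less than 7.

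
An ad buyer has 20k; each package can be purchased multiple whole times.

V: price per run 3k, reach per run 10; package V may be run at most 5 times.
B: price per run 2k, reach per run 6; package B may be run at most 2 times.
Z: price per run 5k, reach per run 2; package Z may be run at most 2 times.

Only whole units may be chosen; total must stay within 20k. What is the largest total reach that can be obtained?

62

V has the best ratio (10/3); taking only V gives at most 5×10 = 50 (stopped by the supply cap of 5).
Mixing does better — 5×V and 2×B: price 19 ≤ 20, reach 5·10 + 2·6 = 62.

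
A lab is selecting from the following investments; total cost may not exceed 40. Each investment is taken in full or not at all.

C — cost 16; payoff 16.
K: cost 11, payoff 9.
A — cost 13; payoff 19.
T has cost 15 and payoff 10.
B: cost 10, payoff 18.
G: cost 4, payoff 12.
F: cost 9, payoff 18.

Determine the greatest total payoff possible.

Allowing fractional choices, the relaxed optimum would be about 71.0, but investments are indivisible.
C + B + G + F: cost 16 + 10 + 4 + 9 = 39 ≤ 40, payoff 16 + 18 + 12 + 18 = 64.
A + B + G + F: cost 13 + 10 + 4 + 9 = 36 ≤ 40, payoff 19 + 18 + 12 + 18 = 67.
K + A + G + F: cost 11 + 13 + 4 + 9 = 37 ≤ 40, payoff 9 + 19 + 12 + 18 = 58.
Best is A, B, G, and F with total payoff 67.

67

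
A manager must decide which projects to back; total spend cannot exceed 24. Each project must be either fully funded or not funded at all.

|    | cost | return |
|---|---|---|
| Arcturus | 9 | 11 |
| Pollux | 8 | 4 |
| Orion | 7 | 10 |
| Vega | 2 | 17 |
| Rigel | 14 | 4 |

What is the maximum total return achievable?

Arcturus + Orion + Vega: cost 9 + 7 + 2 = 18 ≤ 24, return 11 + 10 + 17 = 38.
Pollux + Orion + Vega: cost 8 + 7 + 2 = 17 ≤ 24, return 4 + 10 + 17 = 31.
Arcturus + Pollux + Vega: cost 9 + 8 + 2 = 19 ≤ 24, return 11 + 4 + 17 = 32.
Best is Arcturus, Orion, and Vega with total return 38.

38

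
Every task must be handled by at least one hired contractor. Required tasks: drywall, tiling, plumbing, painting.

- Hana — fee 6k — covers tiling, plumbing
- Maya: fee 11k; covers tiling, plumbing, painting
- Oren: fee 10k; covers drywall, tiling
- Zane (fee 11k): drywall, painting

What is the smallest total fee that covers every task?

Choose Hana and Zane: together they cover drywall, tiling, plumbing, painting — every task.
Total fee: 6 + 11 = 17.
No cover costs less than 17.

17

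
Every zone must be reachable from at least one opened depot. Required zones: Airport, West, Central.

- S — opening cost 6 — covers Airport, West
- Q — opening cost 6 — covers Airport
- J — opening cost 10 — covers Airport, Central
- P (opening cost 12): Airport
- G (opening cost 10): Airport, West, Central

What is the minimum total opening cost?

10

The greedy cost-per-new-zone heuristic would pick S and J for 16, but a cheaper cover exists.
G alone covers Airport, West, Central — every zone.
Total opening cost: 10.
No cover costs less than 10.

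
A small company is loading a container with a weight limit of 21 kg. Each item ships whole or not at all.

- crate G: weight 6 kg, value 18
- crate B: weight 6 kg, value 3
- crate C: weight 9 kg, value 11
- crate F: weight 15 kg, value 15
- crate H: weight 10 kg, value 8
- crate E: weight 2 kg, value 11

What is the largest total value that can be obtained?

Take crate G, crate C, and crate E: weight 6 + 9 + 2 = 17 ≤ 21, value 18 + 11 + 11 = 40.
No other feasible combination does better.

40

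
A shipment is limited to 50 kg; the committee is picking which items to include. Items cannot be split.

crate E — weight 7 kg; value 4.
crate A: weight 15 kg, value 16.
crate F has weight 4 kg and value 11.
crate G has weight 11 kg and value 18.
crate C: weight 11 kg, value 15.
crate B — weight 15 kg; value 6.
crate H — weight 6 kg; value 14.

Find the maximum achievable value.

74

Allowing fractional choices, the relaxed optimum would be about 75.7, but items are indivisible.
crate F + crate G + crate C + crate B + crate H: weight 4 + 11 + 11 + 15 + 6 = 47 ≤ 50, value 11 + 18 + 15 + 6 + 14 = 64.
crate A + crate F + crate G + crate C + crate H: weight 15 + 4 + 11 + 11 + 6 = 47 ≤ 50, value 16 + 11 + 18 + 15 + 14 = 74.
crate E + crate A + crate G + crate C + crate H: weight 7 + 15 + 11 + 11 + 6 = 50 ≤ 50, value 4 + 16 + 18 + 15 + 14 = 67.
Best is crate A, crate F, crate G, crate C, and crate H with total value 74.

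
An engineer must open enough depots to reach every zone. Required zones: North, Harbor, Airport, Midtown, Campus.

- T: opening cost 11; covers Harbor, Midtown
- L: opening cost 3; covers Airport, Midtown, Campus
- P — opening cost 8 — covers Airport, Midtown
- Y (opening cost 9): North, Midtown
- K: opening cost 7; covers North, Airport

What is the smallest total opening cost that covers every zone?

Choose T, L, and K: together they cover North, Harbor, Airport, Midtown, Campus — every zone.
Total opening cost: 11 + 3 + 7 = 21.
No cover costs less than 21.

21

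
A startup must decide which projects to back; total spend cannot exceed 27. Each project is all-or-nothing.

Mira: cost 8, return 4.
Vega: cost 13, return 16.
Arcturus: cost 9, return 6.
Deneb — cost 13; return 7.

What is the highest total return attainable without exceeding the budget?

Treat it as a binary knapsack problem.
Allowing fractional choices, the relaxed optimum would be about 24.7, but projects are indivisible.
Vega + Arcturus: cost 13 + 9 = 22 ≤ 27, return 16 + 6 = 22.
Mira + Vega: cost 8 + 13 = 21 ≤ 27, return 4 + 16 = 20.
Vega + Deneb: cost 13 + 13 = 26 ≤ 27, return 16 + 7 = 23.
Best is Vega and Deneb with total return 23.

23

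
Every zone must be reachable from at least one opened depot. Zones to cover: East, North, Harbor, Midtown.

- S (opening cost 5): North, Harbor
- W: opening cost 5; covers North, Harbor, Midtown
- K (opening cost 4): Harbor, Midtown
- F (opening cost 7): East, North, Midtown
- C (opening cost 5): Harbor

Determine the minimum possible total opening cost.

11

The greedy cost-per-new-zone heuristic would pick W and F for 12, but a cheaper cover exists.
Choose K and F: together they cover East, North, Harbor, Midtown — every zone.
Total opening cost: 4 + 7 = 11.
No cover costs less than 11.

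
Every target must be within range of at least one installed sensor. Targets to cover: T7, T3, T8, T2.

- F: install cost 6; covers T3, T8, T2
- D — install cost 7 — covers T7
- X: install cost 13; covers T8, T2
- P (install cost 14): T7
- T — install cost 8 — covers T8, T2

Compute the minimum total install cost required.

This is a weighted set-cover instance.
Choose F and D: together they cover T7, T3, T8, T2 — every target.
Total install cost: 6 + 7 = 13.

13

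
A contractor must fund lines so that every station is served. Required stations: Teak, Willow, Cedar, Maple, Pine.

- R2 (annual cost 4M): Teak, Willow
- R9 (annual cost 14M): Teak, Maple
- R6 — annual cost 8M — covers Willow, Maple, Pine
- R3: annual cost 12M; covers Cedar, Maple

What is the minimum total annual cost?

24

Choose R2, R6, and R3: together they cover Teak, Willow, Cedar, Maple, Pine — every station.
Total annual cost: 4 + 8 + 12 = 24.
No cover costs less than 24.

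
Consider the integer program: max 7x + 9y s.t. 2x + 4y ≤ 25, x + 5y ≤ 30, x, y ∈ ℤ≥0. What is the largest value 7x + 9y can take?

(x,y)=(12,0): 2·12+4·0=24≤25, 1·12+5·0=12≤30, objective 84.
(x,y)=(11,0): 2·11+4·0=22≤25, 1·11+5·0=11≤30, objective 77.
Maximum is 84 at (x,y)=(12,0).

84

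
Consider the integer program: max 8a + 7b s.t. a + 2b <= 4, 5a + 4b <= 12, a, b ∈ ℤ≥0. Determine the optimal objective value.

The continuous relaxation peaks at (1.33, 1.33) with value 20.00; rounding to a feasible lattice point costs some objective.
(a,b)=(2,0): 1·2+2·0=2≤4, 5·2+4·0=10≤12, objective 16.
(a,b)=(1,1): 1·1+2·1=3≤4, 5·1+4·1=9≤12, objective 15.
(a,b)=(0,2): 1·0+2·2=4≤4, 5·0+4·2=8≤12, objective 14.
Maximum is 16 at (a,b)=(2,0).

16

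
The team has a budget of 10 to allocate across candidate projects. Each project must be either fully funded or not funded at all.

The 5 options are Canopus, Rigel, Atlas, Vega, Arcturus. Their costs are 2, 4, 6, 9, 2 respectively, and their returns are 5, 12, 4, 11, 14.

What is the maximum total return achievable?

Allowing fractional choices, the relaxed optimum would be about 33.4, but projects are indivisible.
Canopus + Rigel + Arcturus: cost 2 + 4 + 2 = 8 ≤ 10, return 5 + 12 + 14 = 31.
Canopus + Atlas + Arcturus: cost 2 + 6 + 2 = 10 ≤ 10, return 5 + 4 + 14 = 23.
Rigel + Arcturus: cost 4 + 2 = 6 ≤ 10, return 12 + 14 = 26.
Best is Canopus, Rigel, and Arcturus with total return 31.

31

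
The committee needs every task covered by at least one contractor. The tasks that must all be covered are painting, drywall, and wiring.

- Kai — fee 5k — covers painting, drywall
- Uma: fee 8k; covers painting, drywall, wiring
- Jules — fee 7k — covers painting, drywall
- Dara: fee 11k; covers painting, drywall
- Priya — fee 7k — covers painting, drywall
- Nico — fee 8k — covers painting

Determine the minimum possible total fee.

The greedy cost-per-new-task heuristic would pick Kai and Uma for 13, but a cheaper cover exists.
Uma alone covers painting, drywall, wiring — every task.
Total fee: 8.
No cover costs less than 8.

8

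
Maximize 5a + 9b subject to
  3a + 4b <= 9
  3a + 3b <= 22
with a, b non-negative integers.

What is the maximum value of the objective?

(a,b)=(0,2) is feasible, giving 18.
(a,b)=(1,1) is feasible, giving 14.
Maximum is 18 at (a,b)=(0,2).

18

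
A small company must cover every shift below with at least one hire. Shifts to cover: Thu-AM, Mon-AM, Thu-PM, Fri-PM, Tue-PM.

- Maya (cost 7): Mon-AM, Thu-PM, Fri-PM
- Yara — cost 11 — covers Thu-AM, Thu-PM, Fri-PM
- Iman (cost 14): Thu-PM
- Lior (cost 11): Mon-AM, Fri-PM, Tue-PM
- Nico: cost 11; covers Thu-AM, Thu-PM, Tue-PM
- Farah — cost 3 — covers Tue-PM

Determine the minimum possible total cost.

18

The greedy cost-per-new-shift heuristic would pick Maya, Farah, and Yara for 21, but a cheaper cover exists.
Choose Maya and Nico: together they cover Thu-AM, Mon-AM, Thu-PM, Fri-PM, Tue-PM — every shift.
Total cost: 7 + 11 = 18.
No cover costs less than 18.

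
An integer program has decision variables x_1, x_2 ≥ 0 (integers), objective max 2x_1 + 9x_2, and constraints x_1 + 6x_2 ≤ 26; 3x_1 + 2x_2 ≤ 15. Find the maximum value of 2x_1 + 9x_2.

(x_1,x_2)=(2,4): 1·2+6·4=26≤26, 3·2+2·4=14≤15, objective 40.
(x_1,x_2)=(1,4): 1·1+6·4=25≤26, 3·1+2·4=11≤15, objective 38.
(x_1,x_2)=(3,3): 1·3+6·3=21≤26, 3·3+2·3=15≤15, objective 33.
Maximum is 40 at (x_1,x_2)=(2,4).

40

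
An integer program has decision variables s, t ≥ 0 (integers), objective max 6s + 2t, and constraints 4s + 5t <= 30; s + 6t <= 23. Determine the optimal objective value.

42

Relaxing integrality, the LP optimum is 45.00 at (s,t) = (7.5, 0), which is not an integer point.
(s,t)=(7,0): 4·7+5·0=28≤30, 1·7+6·0=7≤23, objective 42.
(s,t)=(6,1): 4·6+5·1=29≤30, 1·6+6·1=12≤23, objective 38.
(s,t)=(6,0): 4·6+5·0=24≤30, 1·6+6·0=6≤23, objective 36.
Maximum is 42 at (s,t)=(7,0).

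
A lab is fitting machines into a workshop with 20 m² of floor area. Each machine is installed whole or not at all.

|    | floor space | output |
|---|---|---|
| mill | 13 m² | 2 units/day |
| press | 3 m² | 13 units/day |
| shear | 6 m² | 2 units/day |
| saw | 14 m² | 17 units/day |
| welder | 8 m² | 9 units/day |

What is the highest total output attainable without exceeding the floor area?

Take press and saw: floor space 3 + 14 = 17 ≤ 20, output 13 + 17 = 30.
No other feasible combination does better.

30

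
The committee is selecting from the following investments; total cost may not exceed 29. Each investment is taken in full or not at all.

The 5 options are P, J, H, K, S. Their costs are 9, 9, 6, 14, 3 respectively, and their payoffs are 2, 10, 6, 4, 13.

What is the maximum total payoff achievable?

31

J + H + S: cost 9 + 6 + 3 = 18 ≤ 29, payoff 10 + 6 + 13 = 29.
P + J + H + S: cost 9 + 9 + 6 + 3 = 27 ≤ 29, payoff 2 + 10 + 6 + 13 = 31.
J + K + S: cost 9 + 14 + 3 = 26 ≤ 29, payoff 10 + 4 + 13 = 27.
Best is P, J, H, and S with total payoff 31.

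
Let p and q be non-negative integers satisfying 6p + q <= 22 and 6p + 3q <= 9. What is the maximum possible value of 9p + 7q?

(p,q)=(0,3): 6·0+1·3=3≤22, 6·0+3·3=9≤9, objective 21.
(p,q)=(0,2): 6·0+1·2=2≤22, 6·0+3·2=6≤9, objective 14.
Maximum is 21 at (p,q)=(0,3).

21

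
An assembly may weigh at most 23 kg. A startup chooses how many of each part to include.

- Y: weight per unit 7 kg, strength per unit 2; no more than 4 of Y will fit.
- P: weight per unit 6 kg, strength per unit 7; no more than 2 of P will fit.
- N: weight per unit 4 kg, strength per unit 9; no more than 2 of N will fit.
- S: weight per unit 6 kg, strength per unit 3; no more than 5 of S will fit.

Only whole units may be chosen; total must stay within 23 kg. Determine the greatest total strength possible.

N has the best ratio (9/4); taking only N gives at most 2×9 = 18 (stopped by the supply cap of 2).
Mixing does better — 2×P and 2×N: weight 20 ≤ 23, strength 2·7 + 2·9 = 32.

32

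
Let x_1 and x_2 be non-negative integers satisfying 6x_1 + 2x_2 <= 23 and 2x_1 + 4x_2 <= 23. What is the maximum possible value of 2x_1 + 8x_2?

The continuous relaxation peaks at (0, 5.75) with value 46.00; rounding to a feasible lattice point costs some objective.
(x_1,x_2)=(1,5): 6·1+2·5=16≤23, 2·1+4·5=22≤23, objective 42.
(x_1,x_2)=(0,5): 6·0+2·5=10≤23, 2·0+4·5=20≤23, objective 40.
No feasible integer point exceeds 42.

42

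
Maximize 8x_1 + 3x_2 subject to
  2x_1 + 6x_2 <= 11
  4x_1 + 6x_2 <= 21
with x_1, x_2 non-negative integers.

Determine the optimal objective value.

40

The continuous relaxation peaks at (5.25, 0) with value 42.00; rounding to a feasible lattice point costs some objective.
(x_1,x_2)=(5,0): 2·5+6·0=10≤11, 4·5+6·0=20≤21, objective 40.
(x_1,x_2)=(4,0): 2·4+6·0=8≤11, 4·4+6·0=16≤21, objective 32.
Maximum is 40 at (x_1,x_2)=(5,0).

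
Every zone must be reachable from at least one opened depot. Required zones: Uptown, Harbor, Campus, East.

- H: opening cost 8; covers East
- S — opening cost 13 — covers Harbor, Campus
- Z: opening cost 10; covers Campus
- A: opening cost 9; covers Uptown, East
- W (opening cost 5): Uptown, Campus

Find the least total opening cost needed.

This is a weighted set-cover instance.
The greedy cost-per-new-zone heuristic would pick W, H, and S for 26, but a cheaper cover exists.
Choose S and A: together they cover Uptown, Harbor, Campus, East — every zone.
Total opening cost: 13 + 9 = 22.
No cover costs less than 22.

22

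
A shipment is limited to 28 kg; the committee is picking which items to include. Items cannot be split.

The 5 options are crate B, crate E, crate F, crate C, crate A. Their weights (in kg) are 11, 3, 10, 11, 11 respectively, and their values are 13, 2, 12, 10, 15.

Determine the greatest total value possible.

Allowing fractional choices, the relaxed optimum would be about 35.3, but items are indivisible.
crate B + crate E + crate A: weight 11 + 3 + 11 = 25 ≤ 28, value 13 + 2 + 15 = 30.
crate E + crate F + crate A: weight 3 + 10 + 11 = 24 ≤ 28, value 2 + 12 + 15 = 29.
Best is crate B, crate E, and crate A with total value 30.

30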